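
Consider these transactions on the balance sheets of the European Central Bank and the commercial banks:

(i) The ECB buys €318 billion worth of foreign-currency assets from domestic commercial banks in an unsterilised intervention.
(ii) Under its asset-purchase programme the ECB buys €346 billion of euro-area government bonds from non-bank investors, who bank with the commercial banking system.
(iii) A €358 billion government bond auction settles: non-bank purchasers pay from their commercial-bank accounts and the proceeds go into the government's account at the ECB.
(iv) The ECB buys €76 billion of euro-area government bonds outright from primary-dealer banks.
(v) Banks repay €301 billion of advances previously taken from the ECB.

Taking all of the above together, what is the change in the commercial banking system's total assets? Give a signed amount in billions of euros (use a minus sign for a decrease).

-€313 billion

ECB balance sheet:
  Assets:      Securities +€422B, Loans to banks −€301B, Foreign assets +€318B
  Liabilities: Bank reserves +€81B, Government deposits +€358B
Commercial banking system:
  Assets:      Reserves at CB +€81B, Securities −€76B, Foreign assets −€318B
  Liabilities: Checkable deposits −€12B, Borrowings from CB −€301B
Change in total bank assets = -€313 billion.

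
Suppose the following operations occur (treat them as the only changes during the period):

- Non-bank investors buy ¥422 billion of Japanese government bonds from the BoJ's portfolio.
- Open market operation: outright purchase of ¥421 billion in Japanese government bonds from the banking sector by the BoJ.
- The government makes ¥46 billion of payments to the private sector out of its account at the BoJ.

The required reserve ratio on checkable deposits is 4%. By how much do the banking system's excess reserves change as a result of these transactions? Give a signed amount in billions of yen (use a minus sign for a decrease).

+¥60.04 billion

Asset sale (to non-banks) ¥422 billion: reserves −¥422B, deposits −¥422B.
OMO purchase (from banks) ¥421 billion: reserves +¥421B, deposits 0.
Government spending ¥46 billion: reserves +¥46B, deposits +¥46B.
Totals: Δreserves = +¥45B, Δdeposits = −¥376B.
Δrequired reserves = 4% × −¥376B = −¥15.04B.
Δexcess reserves = Δreserves − Δrequired = +¥45B − (−¥15.04B) = +¥60.04 billion.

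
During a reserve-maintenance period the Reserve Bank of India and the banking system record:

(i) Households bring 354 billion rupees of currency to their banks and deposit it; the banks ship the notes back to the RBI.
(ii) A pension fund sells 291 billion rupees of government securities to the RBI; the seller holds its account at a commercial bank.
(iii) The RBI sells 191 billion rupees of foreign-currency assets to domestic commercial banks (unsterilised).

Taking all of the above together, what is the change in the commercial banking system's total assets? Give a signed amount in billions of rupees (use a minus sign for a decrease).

+645 billion

Currency deposit 354 billion rupees: bank balance sheets expand → +354B.
Asset purchase (from non-banks) 291 billion rupees: bank balance sheets expand → +291B.
FX sale 191 billion rupees: just an asset swap on bank balance sheets → 0.
Net: 354 + 291 + 0 = +645 billion.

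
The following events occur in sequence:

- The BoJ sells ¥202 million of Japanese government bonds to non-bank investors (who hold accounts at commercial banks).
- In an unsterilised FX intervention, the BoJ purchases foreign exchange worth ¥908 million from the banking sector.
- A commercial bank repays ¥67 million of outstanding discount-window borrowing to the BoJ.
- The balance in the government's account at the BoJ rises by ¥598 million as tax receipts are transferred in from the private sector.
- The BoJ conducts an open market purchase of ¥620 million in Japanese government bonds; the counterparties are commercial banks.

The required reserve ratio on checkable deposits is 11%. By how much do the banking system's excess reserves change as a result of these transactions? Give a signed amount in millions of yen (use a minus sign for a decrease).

+¥749 million

Asset sale (to non-banks) ¥202 million: reserves −¥202M, deposits −¥202M.
FX purchase ¥908 million: reserves +¥908M, deposits 0.
Discount-window repayment ¥67 million: reserves −¥67M, deposits 0.
Government account inflow ¥598 million: reserves −¥598M, deposits −¥598M.
OMO purchase (from banks) ¥620 million: reserves +¥620M, deposits 0.
Totals: Δreserves = +¥661M, Δdeposits = −¥800M.
Δrequired reserves = 11% × −¥800M = −¥88M.
Δexcess reserves = Δreserves − Δrequired = +¥661M − (−¥88M) = +¥749 million.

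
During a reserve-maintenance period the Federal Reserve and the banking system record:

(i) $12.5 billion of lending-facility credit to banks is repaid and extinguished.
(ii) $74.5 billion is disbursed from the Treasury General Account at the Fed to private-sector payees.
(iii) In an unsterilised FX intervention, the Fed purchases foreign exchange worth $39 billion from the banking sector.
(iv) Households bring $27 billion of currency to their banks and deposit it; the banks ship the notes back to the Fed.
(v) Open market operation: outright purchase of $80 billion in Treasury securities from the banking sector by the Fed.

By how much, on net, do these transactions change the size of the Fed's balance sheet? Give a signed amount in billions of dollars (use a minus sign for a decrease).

Discount-window repayment $12.5 billion: a Fed asset is shed → −$12.5B.
Government spending $74.5 billion: only the composition of liabilities changes → 0.
FX purchase $39 billion: a Fed asset is acquired → +$39B.
Currency deposit $27 billion: only the composition of liabilities changes → 0.
OMO purchase (from banks) $80 billion: a Fed asset is acquired → +$80B.
Net: −12.5 + 0 + 39 + 0 + 80 = +$106.5 billion.

+$106.5 billion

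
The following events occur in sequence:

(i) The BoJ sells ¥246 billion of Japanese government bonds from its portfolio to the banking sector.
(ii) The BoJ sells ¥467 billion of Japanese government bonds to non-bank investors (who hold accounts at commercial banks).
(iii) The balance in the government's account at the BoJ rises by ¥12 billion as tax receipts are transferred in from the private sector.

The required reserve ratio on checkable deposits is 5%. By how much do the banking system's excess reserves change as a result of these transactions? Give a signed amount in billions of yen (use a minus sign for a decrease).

-¥701.05 billion

OMO sale (to banks) ¥246 billion: reserves −¥246B, deposits 0.
Asset sale (to non-banks) ¥467 billion: reserves −¥467B, deposits −¥467B.
Government account inflow ¥12 billion: reserves −¥12B, deposits −¥12B.
Totals: Δreserves = −¥725B, Δdeposits = −¥479B.
Δrequired reserves = 5% × −¥479B = −¥23.95B.
Δexcess reserves = Δreserves − Δrequired = −¥725B − (−¥23.95B) = -¥701.05 billion.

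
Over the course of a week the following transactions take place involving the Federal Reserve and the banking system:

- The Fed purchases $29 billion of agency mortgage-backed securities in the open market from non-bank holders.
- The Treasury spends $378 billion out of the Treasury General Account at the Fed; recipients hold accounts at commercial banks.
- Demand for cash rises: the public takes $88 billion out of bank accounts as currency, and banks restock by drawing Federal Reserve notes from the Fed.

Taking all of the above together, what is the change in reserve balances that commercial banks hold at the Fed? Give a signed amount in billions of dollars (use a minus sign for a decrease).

+$319 billion

Fed balance sheet:
  Assets:      Securities +$29B
  Liabilities: Bank reserves +$319B, Currency in circulation +$88B, Government deposits −$378B
Commercial banking system:
  Assets:      Reserves at CB +$319B
  Liabilities: Checkable deposits +$319B
So the change in reserve balances that commercial banks hold at the Fed is +$319 billion.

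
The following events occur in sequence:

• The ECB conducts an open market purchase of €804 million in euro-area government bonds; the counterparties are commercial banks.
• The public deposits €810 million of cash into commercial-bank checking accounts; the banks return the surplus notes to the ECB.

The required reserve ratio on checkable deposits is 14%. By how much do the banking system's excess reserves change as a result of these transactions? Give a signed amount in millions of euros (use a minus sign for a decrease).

OMO purchase (from banks) €804 million: reserves +€804M, deposits 0.
Currency deposit €810 million: reserves +€810M, deposits +€810M.
Totals: Δreserves = +€1614M, Δdeposits = +€810M.
Δrequired reserves = 14% × +€810M = +€113.4M.
Δexcess reserves = Δreserves − Δrequired = +€1614M − (+€113.4M) = +€1500.6 million.

+€1500.6 million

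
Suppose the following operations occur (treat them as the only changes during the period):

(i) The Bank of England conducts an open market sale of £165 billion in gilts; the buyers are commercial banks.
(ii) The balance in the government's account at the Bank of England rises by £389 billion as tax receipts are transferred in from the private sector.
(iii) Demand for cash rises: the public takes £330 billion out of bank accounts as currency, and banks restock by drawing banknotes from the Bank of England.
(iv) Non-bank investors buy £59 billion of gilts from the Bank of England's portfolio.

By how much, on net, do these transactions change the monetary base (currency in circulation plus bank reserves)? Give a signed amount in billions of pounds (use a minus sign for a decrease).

OMO sale (to banks) £165 billion: Bank of England balance sheet contracts → −£165B.
Government account inflow £389 billion: reserves shift to a non-base liability → −£389B.
Currency withdrawal £330 billion: just a shift between currency and reserves — both are base money → 0.
Asset sale (to non-banks) £59 billion: Bank of England balance sheet contracts → −£59B.
Net: −165 − 389 + 0 − 59 = -£613 billion.

-£613 billion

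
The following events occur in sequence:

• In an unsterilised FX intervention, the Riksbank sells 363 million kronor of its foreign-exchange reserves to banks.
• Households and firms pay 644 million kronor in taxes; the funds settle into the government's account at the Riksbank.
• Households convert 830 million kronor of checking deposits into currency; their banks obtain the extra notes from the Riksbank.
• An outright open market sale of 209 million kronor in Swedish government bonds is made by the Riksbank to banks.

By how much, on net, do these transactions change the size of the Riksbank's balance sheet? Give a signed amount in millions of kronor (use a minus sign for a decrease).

-572 million

Riksbank balance sheet:
  Assets:      Securities −209M, Foreign assets −363M
  Liabilities: Bank reserves −2046M, Currency in circulation +830M, Government deposits +644M
Commercial banking system:
  Assets:      Reserves at CB −2046M, Securities +209M, Foreign assets +363M
  Liabilities: Checkable deposits −1474M
Change in total Riksbank assets = -572 million.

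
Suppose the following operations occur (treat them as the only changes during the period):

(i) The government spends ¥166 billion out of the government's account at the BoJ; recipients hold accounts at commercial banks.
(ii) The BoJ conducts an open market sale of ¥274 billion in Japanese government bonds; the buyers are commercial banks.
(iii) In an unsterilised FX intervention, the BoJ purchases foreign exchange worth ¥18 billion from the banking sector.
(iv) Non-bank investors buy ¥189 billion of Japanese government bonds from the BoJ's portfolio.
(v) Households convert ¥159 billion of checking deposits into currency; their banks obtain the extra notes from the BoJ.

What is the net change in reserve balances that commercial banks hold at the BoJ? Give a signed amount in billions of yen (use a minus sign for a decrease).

BoJ balance sheet:
  Assets:      Securities −¥463B, Foreign assets +¥18B
  Liabilities: Bank reserves −¥438B, Currency in circulation +¥159B, Government deposits −¥166B
So the change in reserve balances that commercial banks hold at the BoJ is -¥438 billion.

-¥438 billion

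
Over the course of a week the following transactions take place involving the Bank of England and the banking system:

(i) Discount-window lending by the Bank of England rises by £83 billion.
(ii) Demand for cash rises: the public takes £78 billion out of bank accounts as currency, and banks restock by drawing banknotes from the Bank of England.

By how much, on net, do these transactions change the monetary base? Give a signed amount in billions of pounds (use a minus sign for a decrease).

Discount-window loan £83 billion: Bank of England balance sheet expands → +£83B.
Currency withdrawal £78 billion: just a shift between currency and reserves — both are base money → 0.
Net: 83 + 0 = +£83 billion.

+£83 billion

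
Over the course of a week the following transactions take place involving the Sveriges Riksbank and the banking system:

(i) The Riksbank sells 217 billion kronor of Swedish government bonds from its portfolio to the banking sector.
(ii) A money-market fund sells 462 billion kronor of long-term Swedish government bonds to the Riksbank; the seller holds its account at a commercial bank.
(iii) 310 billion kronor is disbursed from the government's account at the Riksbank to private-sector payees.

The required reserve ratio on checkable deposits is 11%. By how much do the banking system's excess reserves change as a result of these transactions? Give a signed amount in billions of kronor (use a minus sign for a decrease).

OMO sale (to banks) 217 billion kronor: reserves −217B, deposits 0.
Asset purchase (from non-banks) 462 billion kronor: reserves +462B, deposits +462B.
Government spending 310 billion kronor: reserves +310B, deposits +310B.
Totals: Δreserves = +555B, Δdeposits = +772B.
Δrequired reserves = 11% × +772B = +84.92B.
Δexcess reserves = Δreserves − Δrequired = +555B − (+84.92B) = +470.08 billion.

+470.08 billion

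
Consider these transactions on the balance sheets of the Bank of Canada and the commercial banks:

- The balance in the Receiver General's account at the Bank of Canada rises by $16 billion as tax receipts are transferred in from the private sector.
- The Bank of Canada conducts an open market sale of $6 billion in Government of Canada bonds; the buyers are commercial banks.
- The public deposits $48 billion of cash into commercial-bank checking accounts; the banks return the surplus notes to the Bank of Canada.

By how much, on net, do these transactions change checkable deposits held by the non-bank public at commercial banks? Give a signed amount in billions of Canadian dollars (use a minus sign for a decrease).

+$32 billion

Government account inflow $16 billion: non-bank counterparties' bank balances fall → −$16B.
OMO sale (to banks) $6 billion: the counterparty is a bank, so public deposits are unchanged → 0.
Currency deposit $48 billion: non-bank counterparties' bank balances rise → +$48B.
Net: −16 + 0 + 48 = +$32 billion.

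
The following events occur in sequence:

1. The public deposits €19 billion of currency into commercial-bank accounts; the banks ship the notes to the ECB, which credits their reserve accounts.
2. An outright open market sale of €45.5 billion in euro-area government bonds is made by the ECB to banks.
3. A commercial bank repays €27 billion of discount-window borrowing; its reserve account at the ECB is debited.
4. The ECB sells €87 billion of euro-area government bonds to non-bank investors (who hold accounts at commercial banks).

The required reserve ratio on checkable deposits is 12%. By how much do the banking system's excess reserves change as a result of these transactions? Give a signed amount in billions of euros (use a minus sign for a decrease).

Currency deposit €19 billion: reserves +€19B, deposits +€19B.
OMO sale (to banks) €45.5 billion: reserves −€45.5B, deposits 0.
Discount-window repayment €27 billion: reserves −€27B, deposits 0.
Asset sale (to non-banks) €87 billion: reserves −€87B, deposits −€87B.
Totals: Δreserves = −€140.5B, Δdeposits = −€68B.
Δrequired reserves = 12% × −€68B = −€8.16B.
Δexcess reserves = Δreserves − Δrequired = −€140.5B − (−€8.16B) = -€132.34 billion.

-€132.34 billion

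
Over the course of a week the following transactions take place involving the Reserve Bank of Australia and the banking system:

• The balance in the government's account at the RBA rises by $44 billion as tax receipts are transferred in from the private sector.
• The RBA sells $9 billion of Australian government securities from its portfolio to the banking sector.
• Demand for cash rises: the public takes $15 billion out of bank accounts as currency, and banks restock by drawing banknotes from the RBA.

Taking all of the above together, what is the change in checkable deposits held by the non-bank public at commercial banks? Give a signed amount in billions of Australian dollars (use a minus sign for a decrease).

Government account inflow $44 billion: non-bank counterparties' bank balances fall → −$44B.
OMO sale (to banks) $9 billion: the counterparty is a bank, so public deposits are unchanged → 0.
Currency withdrawal $15 billion: non-bank counterparties' bank balances fall → −$15B.
Net: −44 + 0 − 15 = -$59 billion.

-$59 billion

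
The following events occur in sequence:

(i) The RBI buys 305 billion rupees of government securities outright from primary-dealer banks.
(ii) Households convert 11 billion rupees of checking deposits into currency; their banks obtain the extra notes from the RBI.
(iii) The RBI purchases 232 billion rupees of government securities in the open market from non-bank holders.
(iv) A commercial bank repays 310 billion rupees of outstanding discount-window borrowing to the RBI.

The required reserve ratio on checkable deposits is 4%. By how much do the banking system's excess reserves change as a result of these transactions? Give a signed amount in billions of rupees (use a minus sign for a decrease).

OMO purchase (from banks) 305 billion rupees: reserves +305B, deposits 0.
Currency withdrawal 11 billion rupees: reserves −11B, deposits −11B.
Asset purchase (from non-banks) 232 billion rupees: reserves +232B, deposits +232B.
Discount-window repayment 310 billion rupees: reserves −310B, deposits 0.
Totals: Δreserves = +216B, Δdeposits = +221B.
Δrequired reserves = 4% × +221B = +8.84B.
Δexcess reserves = Δreserves − Δrequired = +216B − (+8.84B) = +207.16 billion.

+207.16 billion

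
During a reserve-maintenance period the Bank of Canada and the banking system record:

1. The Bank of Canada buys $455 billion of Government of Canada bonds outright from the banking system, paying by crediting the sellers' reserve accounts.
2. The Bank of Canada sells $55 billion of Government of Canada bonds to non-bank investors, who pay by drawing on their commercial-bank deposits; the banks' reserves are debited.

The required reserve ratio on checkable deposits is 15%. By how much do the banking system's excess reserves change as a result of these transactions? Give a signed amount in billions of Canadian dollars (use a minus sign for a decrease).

OMO purchase (from banks) $455 billion: reserves +$455B, deposits 0.
Asset sale (to non-banks) $55 billion: reserves −$55B, deposits −$55B.
Totals: Δreserves = +$400B, Δdeposits = −$55B.
Δrequired reserves = 15% × −$55B = −$8.25B.
Δexcess reserves = Δreserves − Δrequired = +$400B − (−$8.25B) = +$408.25 billion.

+$408.25 billion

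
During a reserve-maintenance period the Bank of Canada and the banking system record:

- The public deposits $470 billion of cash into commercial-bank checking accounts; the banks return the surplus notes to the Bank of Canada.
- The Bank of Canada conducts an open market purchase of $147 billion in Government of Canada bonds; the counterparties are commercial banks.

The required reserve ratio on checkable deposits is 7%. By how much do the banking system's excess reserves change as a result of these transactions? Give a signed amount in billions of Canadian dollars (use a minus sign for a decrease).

+$584.1 billion

Currency deposit $470 billion: reserves +$470B, deposits +$470B.
OMO purchase (from banks) $147 billion: reserves +$147B, deposits 0.
Totals: Δreserves = +$617B, Δdeposits = +$470B.
Δrequired reserves = 7% × +$470B = +$32.9B.
Δexcess reserves = Δreserves − Δrequired = +$617B − (+$32.9B) = +$584.1 billion.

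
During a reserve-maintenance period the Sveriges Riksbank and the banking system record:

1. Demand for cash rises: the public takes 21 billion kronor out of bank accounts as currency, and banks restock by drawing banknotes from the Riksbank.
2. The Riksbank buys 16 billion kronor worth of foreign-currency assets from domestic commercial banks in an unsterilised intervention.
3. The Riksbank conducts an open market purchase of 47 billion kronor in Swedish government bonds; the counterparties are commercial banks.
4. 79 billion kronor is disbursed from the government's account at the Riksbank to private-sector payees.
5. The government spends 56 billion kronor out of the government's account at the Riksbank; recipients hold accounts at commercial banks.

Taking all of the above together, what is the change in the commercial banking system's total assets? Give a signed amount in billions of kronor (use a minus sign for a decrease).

+114 billion

Riksbank balance sheet:
  Assets:      Securities +47B, Foreign assets +16B
  Liabilities: Bank reserves +177B, Currency in circulation +21B, Government deposits −135B
Commercial banking system:
  Assets:      Reserves at CB +177B, Securities −47B, Foreign assets −16B
  Liabilities: Checkable deposits +114B
Change in total bank assets = +114 billion.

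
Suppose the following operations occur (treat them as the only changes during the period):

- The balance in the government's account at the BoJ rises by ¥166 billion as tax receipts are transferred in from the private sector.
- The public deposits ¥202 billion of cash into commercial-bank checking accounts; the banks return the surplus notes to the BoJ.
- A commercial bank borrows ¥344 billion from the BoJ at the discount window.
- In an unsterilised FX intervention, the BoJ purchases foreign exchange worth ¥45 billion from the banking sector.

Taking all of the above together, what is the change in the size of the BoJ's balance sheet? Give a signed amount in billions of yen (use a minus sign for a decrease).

BoJ balance sheet:
  Assets:      Loans to banks +¥344B, Foreign assets +¥45B
  Liabilities: Bank reserves +¥425B, Currency in circulation −¥202B, Government deposits +¥166B
Commercial banking system:
  Assets:      Reserves at CB +¥425B, Foreign assets −¥45B
  Liabilities: Checkable deposits +¥36B, Borrowings from CB +¥344B
Change in total BoJ assets = +¥389 billion.

+¥389 billion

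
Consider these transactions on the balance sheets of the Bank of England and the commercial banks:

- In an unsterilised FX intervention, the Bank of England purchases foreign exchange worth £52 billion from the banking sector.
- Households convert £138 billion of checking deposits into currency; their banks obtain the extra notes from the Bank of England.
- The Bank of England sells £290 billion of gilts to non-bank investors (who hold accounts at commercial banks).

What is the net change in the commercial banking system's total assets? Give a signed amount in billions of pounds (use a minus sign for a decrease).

Bank of England balance sheet:
  Assets:      Securities −£290B, Foreign assets +£52B
  Liabilities: Bank reserves −£376B, Currency in circulation +£138B
Commercial banking system:
  Assets:      Reserves at CB −£376B, Foreign assets −£52B
  Liabilities: Checkable deposits −£428B
Change in total bank assets = -£428 billion.

-£428 billion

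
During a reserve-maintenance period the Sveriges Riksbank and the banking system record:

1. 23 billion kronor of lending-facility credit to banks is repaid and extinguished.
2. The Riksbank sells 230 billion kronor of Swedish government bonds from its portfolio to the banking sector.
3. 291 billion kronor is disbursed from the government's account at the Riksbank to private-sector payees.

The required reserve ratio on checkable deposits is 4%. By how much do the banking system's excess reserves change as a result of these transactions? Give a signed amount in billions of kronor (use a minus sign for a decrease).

+26.36 billion

Discount-window repayment 23 billion kronor: reserves −23B, deposits 0.
OMO sale (to banks) 230 billion kronor: reserves −230B, deposits 0.
Government spending 291 billion kronor: reserves +291B, deposits +291B.
Totals: Δreserves = +38B, Δdeposits = +291B.
Δrequired reserves = 4% × +291B = +11.64B.
Δexcess reserves = Δreserves − Δrequired = +38B − (+11.64B) = +26.36 billion.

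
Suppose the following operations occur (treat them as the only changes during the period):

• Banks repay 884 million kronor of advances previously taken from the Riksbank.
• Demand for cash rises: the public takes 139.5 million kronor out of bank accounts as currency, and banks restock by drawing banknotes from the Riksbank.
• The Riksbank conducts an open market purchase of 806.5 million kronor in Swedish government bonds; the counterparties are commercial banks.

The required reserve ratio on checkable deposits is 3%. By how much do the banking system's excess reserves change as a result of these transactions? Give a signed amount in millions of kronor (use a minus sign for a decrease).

-212.815 million

Discount-window repayment 884 million kronor: reserves −884M, deposits 0.
Currency withdrawal 139.5 million kronor: reserves −139.5M, deposits −139.5M.
OMO purchase (from banks) 806.5 million kronor: reserves +806.5M, deposits 0.
Totals: Δreserves = −217M, Δdeposits = −139.5M.
Δrequired reserves = 3% × −139.5M = −4.185M.
Δexcess reserves = Δreserves − Δrequired = −217M − (−4.185M) = -212.815 million.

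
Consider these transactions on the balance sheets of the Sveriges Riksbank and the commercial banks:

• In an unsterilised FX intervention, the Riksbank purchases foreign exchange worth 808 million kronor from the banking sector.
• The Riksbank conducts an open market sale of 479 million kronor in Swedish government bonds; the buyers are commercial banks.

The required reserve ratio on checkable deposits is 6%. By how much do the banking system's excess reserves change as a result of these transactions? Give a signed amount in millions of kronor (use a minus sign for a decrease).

+329 million

FX purchase 808 million kronor: reserves +808M, deposits 0.
OMO sale (to banks) 479 million kronor: reserves −479M, deposits 0.
Totals: Δreserves = +329M, Δdeposits = 0.
Δrequired reserves = 6% × 0 = 0.
Δexcess reserves = Δreserves − Δrequired = +329M − (0) = +329 million.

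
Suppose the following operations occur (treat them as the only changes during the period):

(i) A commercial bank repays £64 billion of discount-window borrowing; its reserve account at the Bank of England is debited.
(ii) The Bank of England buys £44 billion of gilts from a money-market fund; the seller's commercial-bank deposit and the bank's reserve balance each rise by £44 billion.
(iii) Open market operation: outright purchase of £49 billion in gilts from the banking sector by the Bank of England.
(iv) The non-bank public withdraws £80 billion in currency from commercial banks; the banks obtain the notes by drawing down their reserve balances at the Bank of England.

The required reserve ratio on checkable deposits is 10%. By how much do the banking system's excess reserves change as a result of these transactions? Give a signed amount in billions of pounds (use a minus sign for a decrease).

-£47.4 billion

Discount-window repayment £64 billion: reserves −£64B, deposits 0.
Asset purchase (from non-banks) £44 billion: reserves +£44B, deposits +£44B.
OMO purchase (from banks) £49 billion: reserves +£49B, deposits 0.
Currency withdrawal £80 billion: reserves −£80B, deposits −£80B.
Totals: Δreserves = −£51B, Δdeposits = −£36B.
Δrequired reserves = 10% × −£36B = −£3.6B.
Δexcess reserves = Δreserves − Δrequired = −£51B − (−£3.6B) = -£47.4 billion.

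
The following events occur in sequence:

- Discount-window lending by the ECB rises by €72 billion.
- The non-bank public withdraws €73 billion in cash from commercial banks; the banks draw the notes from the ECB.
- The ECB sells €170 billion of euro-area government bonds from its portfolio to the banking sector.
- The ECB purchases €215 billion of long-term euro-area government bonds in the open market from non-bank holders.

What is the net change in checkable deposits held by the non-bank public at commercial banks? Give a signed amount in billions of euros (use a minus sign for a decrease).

Discount-window loan €72 billion: the counterparty is a bank, so public deposits are unchanged → 0.
Currency withdrawal €73 billion: non-bank counterparties' bank balances fall → −€73B.
OMO sale (to banks) €170 billion: the counterparty is a bank, so public deposits are unchanged → 0.
Asset purchase (from non-banks) €215 billion: non-bank counterparties' bank balances rise → +€215B.
Net: 0 − 73 + 0 + 215 = +€142 billion.

+€142 billion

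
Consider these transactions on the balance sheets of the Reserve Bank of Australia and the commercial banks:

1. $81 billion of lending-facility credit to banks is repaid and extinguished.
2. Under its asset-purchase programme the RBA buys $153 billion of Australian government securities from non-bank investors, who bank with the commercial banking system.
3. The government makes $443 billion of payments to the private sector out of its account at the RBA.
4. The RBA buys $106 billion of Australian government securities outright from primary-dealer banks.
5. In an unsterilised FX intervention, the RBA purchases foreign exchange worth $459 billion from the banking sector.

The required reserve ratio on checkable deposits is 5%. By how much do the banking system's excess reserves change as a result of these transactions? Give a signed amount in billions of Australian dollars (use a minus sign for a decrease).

Discount-window repayment $81 billion: reserves −$81B, deposits 0.
Asset purchase (from non-banks) $153 billion: reserves +$153B, deposits +$153B.
Government spending $443 billion: reserves +$443B, deposits +$443B.
OMO purchase (from banks) $106 billion: reserves +$106B, deposits 0.
FX purchase $459 billion: reserves +$459B, deposits 0.
Totals: Δreserves = +$1080B, Δdeposits = +$596B.
Δrequired reserves = 5% × +$596B = +$29.8B.
Δexcess reserves = Δreserves − Δrequired = +$1080B − (+$29.8B) = +$1050.2 billion.

+$1050.2 billion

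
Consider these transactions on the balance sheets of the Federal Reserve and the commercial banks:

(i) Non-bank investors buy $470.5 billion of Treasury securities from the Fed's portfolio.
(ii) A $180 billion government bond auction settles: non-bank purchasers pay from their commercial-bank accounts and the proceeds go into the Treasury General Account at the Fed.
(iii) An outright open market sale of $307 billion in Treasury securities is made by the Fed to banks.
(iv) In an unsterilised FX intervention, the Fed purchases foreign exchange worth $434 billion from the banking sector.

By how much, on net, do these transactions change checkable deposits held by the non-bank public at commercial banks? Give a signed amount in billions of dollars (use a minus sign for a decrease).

Fed balance sheet:
  Assets:      Securities −$777.5B, Foreign assets +$434B
  Liabilities: Bank reserves −$523.5B, Government deposits +$180B
Commercial banking system:
  Assets:      Reserves at CB −$523.5B, Securities +$307B, Foreign assets −$434B
  Liabilities: Checkable deposits −$650.5B
So the change in checkable deposits held by the non-bank public at commercial banks is -$650.5 billion.

-$650.5 billion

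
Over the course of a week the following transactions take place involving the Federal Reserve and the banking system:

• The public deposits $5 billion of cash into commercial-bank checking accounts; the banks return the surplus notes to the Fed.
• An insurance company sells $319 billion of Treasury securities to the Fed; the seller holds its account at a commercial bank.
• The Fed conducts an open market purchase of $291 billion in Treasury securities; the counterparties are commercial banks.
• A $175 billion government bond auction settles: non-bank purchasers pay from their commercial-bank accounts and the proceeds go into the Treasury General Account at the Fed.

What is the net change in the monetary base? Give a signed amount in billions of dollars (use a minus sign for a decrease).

+$435 billion

Fed balance sheet:
  Assets:      Securities +$610B
  Liabilities: Bank reserves +$440B, Currency in circulation −$5B, Government deposits +$175B
Commercial banking system:
  Assets:      Reserves at CB +$440B, Securities −$291B
  Liabilities: Checkable deposits +$149B
Monetary base = currency + reserves: −$5B + (+$440B) = +$435 billion.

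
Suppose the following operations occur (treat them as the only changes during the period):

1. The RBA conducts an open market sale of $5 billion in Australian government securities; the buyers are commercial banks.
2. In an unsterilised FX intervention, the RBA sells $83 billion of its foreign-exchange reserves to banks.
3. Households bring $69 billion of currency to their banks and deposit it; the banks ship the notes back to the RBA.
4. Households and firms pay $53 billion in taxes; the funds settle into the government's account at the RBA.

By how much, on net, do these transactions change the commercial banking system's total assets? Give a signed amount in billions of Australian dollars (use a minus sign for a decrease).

+$16 billion

OMO sale (to banks) $5 billion: just an asset swap on bank balance sheets → 0.
FX sale $83 billion: just an asset swap on bank balance sheets → 0.
Currency deposit $69 billion: bank balance sheets expand → +$69B.
Government account inflow $53 billion: bank balance sheets shrink → −$53B.
Net: 0 + 0 + 69 − 53 = +$16 billion.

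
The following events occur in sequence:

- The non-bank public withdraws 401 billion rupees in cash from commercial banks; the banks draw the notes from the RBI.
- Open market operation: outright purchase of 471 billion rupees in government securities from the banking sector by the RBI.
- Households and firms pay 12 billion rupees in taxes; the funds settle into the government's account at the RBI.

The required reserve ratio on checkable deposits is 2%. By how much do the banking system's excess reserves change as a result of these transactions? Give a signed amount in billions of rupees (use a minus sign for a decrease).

+66.26 billion

Currency withdrawal 401 billion rupees: reserves −401B, deposits −401B.
OMO purchase (from banks) 471 billion rupees: reserves +471B, deposits 0.
Government account inflow 12 billion rupees: reserves −12B, deposits −12B.
Totals: Δreserves = +58B, Δdeposits = −413B.
Δrequired reserves = 2% × −413B = −8.26B.
Δexcess reserves = Δreserves − Δrequired = +58B − (−8.26B) = +66.26 billion.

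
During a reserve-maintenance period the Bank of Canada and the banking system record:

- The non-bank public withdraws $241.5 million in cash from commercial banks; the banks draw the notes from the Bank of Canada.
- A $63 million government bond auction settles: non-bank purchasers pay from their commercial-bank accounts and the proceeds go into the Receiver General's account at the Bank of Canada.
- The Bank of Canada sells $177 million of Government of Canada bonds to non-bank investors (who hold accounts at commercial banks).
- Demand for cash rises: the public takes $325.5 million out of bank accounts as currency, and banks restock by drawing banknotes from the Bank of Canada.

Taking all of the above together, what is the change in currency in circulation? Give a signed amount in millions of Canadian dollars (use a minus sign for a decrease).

+$567 million

Bank of Canada balance sheet:
  Assets:      Securities −$177M
  Liabilities: Bank reserves −$807M, Currency in circulation +$567M, Government deposits +$63M
So the change in currency in circulation is +$567 million.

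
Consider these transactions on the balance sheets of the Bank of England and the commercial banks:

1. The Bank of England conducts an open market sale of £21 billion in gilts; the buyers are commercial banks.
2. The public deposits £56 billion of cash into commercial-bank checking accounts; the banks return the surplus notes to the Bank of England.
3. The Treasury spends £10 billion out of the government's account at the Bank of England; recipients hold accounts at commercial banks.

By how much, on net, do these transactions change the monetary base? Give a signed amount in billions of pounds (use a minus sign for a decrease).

-£11 billion

Bank of England balance sheet:
  Assets:      Securities −£21B
  Liabilities: Bank reserves +£45B, Currency in circulation −£56B, Government deposits −£10B
Commercial banking system:
  Assets:      Reserves at CB +£45B, Securities +£21B
  Liabilities: Checkable deposits +£66B
Monetary base = currency + reserves: −£56B + (+£45B) = -£11 billion.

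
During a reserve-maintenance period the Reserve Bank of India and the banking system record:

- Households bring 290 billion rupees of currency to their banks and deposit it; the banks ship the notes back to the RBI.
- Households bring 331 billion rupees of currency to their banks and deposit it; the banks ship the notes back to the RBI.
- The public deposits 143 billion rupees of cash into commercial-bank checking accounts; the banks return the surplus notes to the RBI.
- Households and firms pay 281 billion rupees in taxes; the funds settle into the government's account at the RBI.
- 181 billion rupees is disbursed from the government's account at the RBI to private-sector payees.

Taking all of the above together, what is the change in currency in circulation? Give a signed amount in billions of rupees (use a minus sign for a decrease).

RBI balance sheet:
  Assets:      no change
  Liabilities: Bank reserves +664B, Currency in circulation −764B, Government deposits +100B
So the change in currency in circulation is -764 billion.

-764 billion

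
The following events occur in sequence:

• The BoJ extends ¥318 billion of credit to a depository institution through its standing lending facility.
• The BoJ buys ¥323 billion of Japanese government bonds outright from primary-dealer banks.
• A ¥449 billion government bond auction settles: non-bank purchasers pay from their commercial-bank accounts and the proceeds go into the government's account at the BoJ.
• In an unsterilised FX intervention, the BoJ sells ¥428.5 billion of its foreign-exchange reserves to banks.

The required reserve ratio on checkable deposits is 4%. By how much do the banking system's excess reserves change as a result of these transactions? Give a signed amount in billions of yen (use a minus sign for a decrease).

Discount-window loan ¥318 billion: reserves +¥318B, deposits 0.
OMO purchase (from banks) ¥323 billion: reserves +¥323B, deposits 0.
Government account inflow ¥449 billion: reserves −¥449B, deposits −¥449B.
FX sale ¥428.5 billion: reserves −¥428.5B, deposits 0.
Totals: Δreserves = −¥236.5B, Δdeposits = −¥449B.
Δrequired reserves = 4% × −¥449B = −¥17.96B.
Δexcess reserves = Δreserves − Δrequired = −¥236.5B − (−¥17.96B) = -¥218.54 billion.

-¥218.54 billion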